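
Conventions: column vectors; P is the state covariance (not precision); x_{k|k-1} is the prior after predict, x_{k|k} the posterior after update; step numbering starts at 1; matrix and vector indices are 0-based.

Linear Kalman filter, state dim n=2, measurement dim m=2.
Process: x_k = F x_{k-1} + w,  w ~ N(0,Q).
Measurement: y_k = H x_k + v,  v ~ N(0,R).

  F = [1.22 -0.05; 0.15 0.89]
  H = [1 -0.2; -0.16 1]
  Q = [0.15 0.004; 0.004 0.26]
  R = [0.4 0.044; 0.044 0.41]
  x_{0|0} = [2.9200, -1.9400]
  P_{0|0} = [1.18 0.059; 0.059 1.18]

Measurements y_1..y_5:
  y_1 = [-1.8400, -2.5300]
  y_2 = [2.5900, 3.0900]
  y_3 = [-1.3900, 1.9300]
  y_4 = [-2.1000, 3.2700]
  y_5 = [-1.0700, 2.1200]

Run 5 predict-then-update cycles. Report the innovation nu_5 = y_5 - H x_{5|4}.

step 1: x^-=[3.6594, -1.2886]  P^-=[1.9021 0.2310; 0.2310 1.2370]  S=[2.2591 -0.2693; -0.2693 1.6217]  K=[0.8326 0.0931; 0.0826 0.7537]  nu=[-5.7571, -0.6559]  x^+=[-1.1949, -2.2585]  P^+=[0.3637 0.1330; 0.1330 0.3339]
step 2: x^-=[-1.3449, -2.1893]  P^-=[0.6760 0.1991; 0.1991 0.5682]  S=[1.0191 0.0277; 0.0277 0.9318]  K=[0.6221 0.0791; 0.0683 0.5736]  nu=[3.4970, 5.0641]  x^+=[1.2313, 0.9541]  P^+=[0.2730 0.1035; 0.1035 0.2547]
step 3: x^-=[1.4545, 1.0339]  P^-=[0.5444 0.1542; 0.1542 0.4955]  S=[0.9025 0.0170; 0.0170 0.8701]  K=[0.5678 0.0661; 0.0509 0.5402]  nu=[-2.6377, 1.1288]  x^+=[0.0315, 1.5093]  P^+=[0.2484 0.0918; 0.0918 0.2384]
step 4: x^-=[-0.0370, 1.3480]  P^-=[0.5091 0.1379; 0.1379 0.4789]  S=[0.8731 0.0090; 0.0090 0.8579]  K=[0.5509 0.0599; 0.0427 0.5321]  nu=[-1.7934, 1.9161]  x^+=[-0.9101, 2.2911]  P^+=[0.2404 0.0873; 0.0873 0.2340]
step 5: x^-=[-1.2249, 1.9025]  P^-=[0.4978 0.1317; 0.1317 0.4741]  S=[0.8641 0.0055; 0.0055 0.8547]  K=[0.5453 0.0574; 0.0394 0.5298]  nu=[0.5354, 0.0215]  x^+=[-0.9317, 1.9350]  P^+=[0.2377 0.0856; 0.0856 0.2326]

innov = [0.5354, 0.0215]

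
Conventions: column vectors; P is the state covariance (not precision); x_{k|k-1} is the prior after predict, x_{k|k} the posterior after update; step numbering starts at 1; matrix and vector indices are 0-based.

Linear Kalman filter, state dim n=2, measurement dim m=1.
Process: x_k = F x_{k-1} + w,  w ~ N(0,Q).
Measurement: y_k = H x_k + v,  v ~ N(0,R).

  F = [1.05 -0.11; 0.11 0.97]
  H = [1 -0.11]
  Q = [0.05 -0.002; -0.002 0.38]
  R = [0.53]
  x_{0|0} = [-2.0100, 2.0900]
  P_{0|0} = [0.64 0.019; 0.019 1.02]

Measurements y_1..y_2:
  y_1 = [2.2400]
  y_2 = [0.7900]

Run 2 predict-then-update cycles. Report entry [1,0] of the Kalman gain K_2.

K[1,0] = -0.2195

step 1: x^-=[-2.3404, 1.8062]  P^-=[0.7636 -0.0178; -0.0178 1.3515]  S=[1.3138]  K=[0.5827; -0.1267]  nu=[4.7791]  x^+=[0.4442, 1.2007]  P^+=[0.3175 0.0792; 0.0792 1.3304]
step 2: x^-=[0.3343, 1.2135]  P^-=[0.3979 -0.0276; -0.0276 1.6525]  S=[0.9539]  K=[0.4203; -0.2195]  nu=[0.5892]  x^+=[0.5819, 1.0842]  P^+=[0.2294 0.0604; 0.0604 1.6066]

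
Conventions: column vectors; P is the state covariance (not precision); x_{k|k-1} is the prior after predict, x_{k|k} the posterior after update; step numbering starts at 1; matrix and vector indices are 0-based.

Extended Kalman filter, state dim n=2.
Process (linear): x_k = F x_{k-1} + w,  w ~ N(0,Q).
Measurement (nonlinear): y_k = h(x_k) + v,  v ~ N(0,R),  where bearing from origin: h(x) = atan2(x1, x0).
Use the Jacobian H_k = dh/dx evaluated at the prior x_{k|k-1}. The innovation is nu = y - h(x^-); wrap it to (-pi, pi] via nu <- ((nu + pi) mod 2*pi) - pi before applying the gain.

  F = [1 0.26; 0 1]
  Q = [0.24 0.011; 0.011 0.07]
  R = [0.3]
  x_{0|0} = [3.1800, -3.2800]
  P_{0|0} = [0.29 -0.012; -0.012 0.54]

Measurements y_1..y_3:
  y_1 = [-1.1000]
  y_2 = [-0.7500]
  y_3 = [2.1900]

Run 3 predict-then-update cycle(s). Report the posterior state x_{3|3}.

step 1: x^-=[2.3272, -3.2800]  P^-=[0.5603 0.1394; 0.1394 0.6100]  H_jac=[0.2028 0.1439]  S=[0.3438]  K=[0.3888; 0.3375]  nu=[-0.1463]  x^+=[2.2703, -3.3294]  P^+=[0.5083 0.0943; 0.0943 0.5708]
step 2: x^-=[1.4047, -3.3294]  P^-=[0.8359 0.2537; 0.2537 0.6408]  H_jac=[0.2550 0.1076]  S=[0.3757]  K=[0.6400; 0.3557]  nu=[0.4215]  x^+=[1.6745, -3.1794]  P^+=[0.6820 0.1682; 0.1682 0.5933]
step 3: x^-=[0.8478, -3.1794]  P^-=[1.0496 0.3334; 0.3334 0.6633]  H_jac=[0.2936 0.0783]  S=[0.4099]  K=[0.8156; 0.3656]  nu=[-2.7830]  x^+=[-1.4220, -4.1968]  P^+=[0.7769 0.2112; 0.2112 0.6085]

x_post = [-1.4220, -4.1968]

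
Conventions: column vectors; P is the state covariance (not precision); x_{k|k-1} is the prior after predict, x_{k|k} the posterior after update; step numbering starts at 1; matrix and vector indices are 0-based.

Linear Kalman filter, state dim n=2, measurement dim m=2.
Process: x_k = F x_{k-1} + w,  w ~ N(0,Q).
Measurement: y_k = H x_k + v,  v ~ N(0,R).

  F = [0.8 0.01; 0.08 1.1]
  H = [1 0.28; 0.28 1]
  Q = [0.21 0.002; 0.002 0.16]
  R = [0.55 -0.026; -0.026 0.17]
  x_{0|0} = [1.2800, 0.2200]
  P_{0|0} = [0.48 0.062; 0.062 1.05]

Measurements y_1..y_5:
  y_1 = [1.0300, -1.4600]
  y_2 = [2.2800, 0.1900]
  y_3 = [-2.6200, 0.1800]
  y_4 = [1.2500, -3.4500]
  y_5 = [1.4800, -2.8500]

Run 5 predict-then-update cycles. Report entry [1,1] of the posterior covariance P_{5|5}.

P_post[1,1] = 0.1240

step 1: x^-=[1.0262, 0.3444]  P^-=[0.5183 0.0989; 0.0989 1.4445]  S=[1.2369 0.6302; 0.6302 1.7105]  K=[0.4539 -0.0246; -0.0389 0.8750]  nu=[-0.0926, -2.0917]  x^+=[1.0356, -1.4823]  P^+=[0.2765 -0.0934; -0.0934 0.1759]
step 2: x^-=[0.8137, -1.5476]  P^-=[0.3855 -0.0606; -0.0606 0.3582]  S=[0.9296 0.1168; 0.1168 0.5245]  K=[0.3961 0.0019; -0.0402 0.6596]  nu=[1.8997, 1.5098]  x^+=[1.5691, -0.6283]  P^+=[0.2394 -0.0770; -0.0770 0.1347]
step 3: x^-=[1.2490, -0.5655]  P^-=[0.3620 -0.0490; -0.0490 0.3110]  S=[0.9089 0.1096; 0.1096 0.4819]  K=[0.3805 0.0221; -0.0334 0.6244]  nu=[-3.7107, 0.3958]  x^+=[-0.1541, -0.1944]  P^+=[0.2283 -0.0701; -0.0701 0.1266]
step 4: x^-=[-0.1253, -0.2262]  P^-=[0.3550 -0.0437; -0.0437 0.3024]  S=[0.9042 0.1109; 0.1109 0.4757]  K=[0.3755 0.0295; -0.0304 0.6170]  nu=[1.4386, -3.1887]  x^+=[0.3207, -2.2372]  P^+=[0.2247 -0.0677; -0.0677 0.1246]
step 5: x^-=[0.2342, -2.4353]  P^-=[0.3527 -0.0418; -0.0418 0.3003]  S=[0.9028 0.1117; 0.1117 0.4745]  K=[0.3738 0.0320; -0.0293 0.6151]  nu=[1.9277, -0.4803]  x^+=[0.9393, -2.7872]  P^+=[0.2235 -0.0669; -0.0669 0.1240]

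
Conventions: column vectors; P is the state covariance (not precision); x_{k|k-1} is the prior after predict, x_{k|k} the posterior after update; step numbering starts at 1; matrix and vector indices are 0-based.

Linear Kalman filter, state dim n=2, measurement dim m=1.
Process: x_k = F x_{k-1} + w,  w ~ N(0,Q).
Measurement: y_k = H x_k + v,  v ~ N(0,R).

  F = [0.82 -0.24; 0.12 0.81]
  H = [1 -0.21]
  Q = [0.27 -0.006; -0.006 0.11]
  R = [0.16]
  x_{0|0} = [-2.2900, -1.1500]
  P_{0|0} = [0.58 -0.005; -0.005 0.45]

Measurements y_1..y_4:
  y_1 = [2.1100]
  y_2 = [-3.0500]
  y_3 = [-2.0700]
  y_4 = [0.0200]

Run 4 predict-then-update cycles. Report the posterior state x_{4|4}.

x_post = [-0.5533, -0.7481]

step 1: x^-=[-1.6018, -1.2063]  P^-=[0.6879 -0.0396; -0.0396 0.4126]  S=[0.8827]  K=[0.7887; -0.1430]  nu=[3.4585]  x^+=[1.1259, -1.7009]  P^+=[0.1388 0.0600; 0.0600 0.3946]
step 2: x^-=[1.3315, -1.2426]  P^-=[0.3624 -0.0309; -0.0309 0.3825]  S=[0.5523]  K=[0.6680; -0.2015]  nu=[-4.6424]  x^+=[-1.7697, -0.3073]  P^+=[0.1160 0.0434; 0.0434 0.3601]
step 3: x^-=[-1.3774, -0.4613]  P^-=[0.3517 -0.0370; -0.0370 0.3564]  S=[0.5429]  K=[0.6620; -0.2060]  nu=[-0.7895]  x^+=[-1.9000, -0.2986]  P^+=[0.1137 0.0370; 0.0370 0.3333]
step 4: x^-=[-1.4864, -0.4699]  P^-=[0.3511 -0.0361; -0.0361 0.3375]  S=[0.5411]  K=[0.6628; -0.1977]  nu=[1.4077]  x^+=[-0.5533, -0.7481]  P^+=[0.1134 0.0348; 0.0348 0.3164]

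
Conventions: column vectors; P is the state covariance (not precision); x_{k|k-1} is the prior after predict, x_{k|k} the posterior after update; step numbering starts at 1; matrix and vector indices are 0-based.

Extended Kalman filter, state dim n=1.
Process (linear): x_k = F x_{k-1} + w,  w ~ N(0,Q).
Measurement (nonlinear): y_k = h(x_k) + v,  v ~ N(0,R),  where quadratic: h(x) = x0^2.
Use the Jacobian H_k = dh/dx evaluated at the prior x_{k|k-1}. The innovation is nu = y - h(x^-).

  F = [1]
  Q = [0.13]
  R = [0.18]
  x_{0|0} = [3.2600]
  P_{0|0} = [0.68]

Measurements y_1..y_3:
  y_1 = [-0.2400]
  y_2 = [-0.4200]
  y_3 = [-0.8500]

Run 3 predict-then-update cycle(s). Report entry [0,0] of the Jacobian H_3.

step 1: x^-=[3.2600]  P^-=[0.8100]  H_jac=[6.5200]  S=[34.6134]  K=[0.1526]  nu=[-10.8676]  x^+=[1.6019]  P^+=[0.0042]
step 2: x^-=[1.6019]  P^-=[0.1342]  H_jac=[3.2037]  S=[1.5575]  K=[0.2761]  nu=[-2.9859]  x^+=[0.7775]  P^+=[0.0155]
step 3: x^-=[0.7775]  P^-=[0.1455]  H_jac=[1.5551]  S=[0.5319]  K=[0.4254]  nu=[-1.4546]  x^+=[0.1587]  P^+=[0.0492]

H_jac[0,0] = 1.5551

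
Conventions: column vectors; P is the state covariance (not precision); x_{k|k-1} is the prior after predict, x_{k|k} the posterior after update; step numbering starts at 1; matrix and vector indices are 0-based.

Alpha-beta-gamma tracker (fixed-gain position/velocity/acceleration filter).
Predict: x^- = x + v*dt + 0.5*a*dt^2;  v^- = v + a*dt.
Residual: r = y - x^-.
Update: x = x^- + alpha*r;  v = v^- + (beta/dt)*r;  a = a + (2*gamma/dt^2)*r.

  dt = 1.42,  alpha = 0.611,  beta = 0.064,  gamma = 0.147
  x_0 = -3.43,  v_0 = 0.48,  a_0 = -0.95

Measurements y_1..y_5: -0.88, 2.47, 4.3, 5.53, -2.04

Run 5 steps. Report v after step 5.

v_post = 3.0913

step 1: x_pred=-3.7062  r=2.8262  x^+=-1.9794  v^+=-0.7416  a^+=-0.5379
step 2: x_pred=-3.5748  r=6.0448  x^+=0.1186  v^+=-1.2330  a^+=0.3434
step 3: x_pred=-1.2861  r=5.5861  x^+=2.1270  v^+=-0.4936  a^+=1.1579
step 4: x_pred=2.5935  r=2.9365  x^+=4.3877  v^+=1.2830  a^+=1.5861
step 5: x_pred=7.8086  r=-9.8486  x^+=1.7911  v^+=3.0913  a^+=0.1501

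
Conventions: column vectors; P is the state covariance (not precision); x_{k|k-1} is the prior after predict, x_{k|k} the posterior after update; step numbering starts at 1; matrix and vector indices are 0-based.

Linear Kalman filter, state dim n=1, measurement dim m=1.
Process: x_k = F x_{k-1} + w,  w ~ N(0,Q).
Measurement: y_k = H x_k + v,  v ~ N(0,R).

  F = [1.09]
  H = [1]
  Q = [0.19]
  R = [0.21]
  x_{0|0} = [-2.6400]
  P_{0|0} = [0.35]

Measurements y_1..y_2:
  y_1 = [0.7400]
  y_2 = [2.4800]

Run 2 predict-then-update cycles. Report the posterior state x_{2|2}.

step 1: x^-=[-2.8776]  P^-=[0.6058]  S=[0.8158]  K=[0.7426]  nu=[3.6176]  x^+=[-0.1912]  P^+=[0.1559]
step 2: x^-=[-0.2084]  P^-=[0.3753]  S=[0.5853]  K=[0.6412]  nu=[2.6884]  x^+=[1.5154]  P^+=[0.1347]

x_post = [1.5154]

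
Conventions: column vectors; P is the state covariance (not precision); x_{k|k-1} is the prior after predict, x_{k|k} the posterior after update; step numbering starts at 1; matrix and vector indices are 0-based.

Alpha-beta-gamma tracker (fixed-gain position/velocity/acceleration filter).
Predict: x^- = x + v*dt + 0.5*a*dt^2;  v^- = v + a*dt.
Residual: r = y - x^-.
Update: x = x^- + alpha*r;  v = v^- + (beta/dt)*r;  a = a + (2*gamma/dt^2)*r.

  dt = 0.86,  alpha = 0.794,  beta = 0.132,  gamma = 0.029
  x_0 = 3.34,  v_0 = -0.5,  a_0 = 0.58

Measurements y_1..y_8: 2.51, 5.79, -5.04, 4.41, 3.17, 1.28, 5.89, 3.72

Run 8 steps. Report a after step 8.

a_post = 0.1729

step 1: x_pred=3.1245  r=-0.6145  x^+=2.6366  v^+=-0.0955  a^+=0.5318
step 2: x_pred=2.7511  r=3.0389  x^+=5.1640  v^+=0.8283  a^+=0.7701
step 3: x_pred=6.1611  r=-11.2011  x^+=-2.7326  v^+=-0.2287  a^+=-0.1083
step 4: x_pred=-2.9693  r=7.3793  x^+=2.8899  v^+=0.8109  a^+=0.4704
step 5: x_pred=3.7612  r=-0.5912  x^+=3.2918  v^+=1.1247  a^+=0.4241
step 6: x_pred=4.4158  r=-3.1358  x^+=1.9260  v^+=1.0081  a^+=0.1781
step 7: x_pred=2.8588  r=3.0312  x^+=5.2656  v^+=1.6265  a^+=0.4158
step 8: x_pred=6.8181  r=-3.0981  x^+=4.3582  v^+=1.5086  a^+=0.1729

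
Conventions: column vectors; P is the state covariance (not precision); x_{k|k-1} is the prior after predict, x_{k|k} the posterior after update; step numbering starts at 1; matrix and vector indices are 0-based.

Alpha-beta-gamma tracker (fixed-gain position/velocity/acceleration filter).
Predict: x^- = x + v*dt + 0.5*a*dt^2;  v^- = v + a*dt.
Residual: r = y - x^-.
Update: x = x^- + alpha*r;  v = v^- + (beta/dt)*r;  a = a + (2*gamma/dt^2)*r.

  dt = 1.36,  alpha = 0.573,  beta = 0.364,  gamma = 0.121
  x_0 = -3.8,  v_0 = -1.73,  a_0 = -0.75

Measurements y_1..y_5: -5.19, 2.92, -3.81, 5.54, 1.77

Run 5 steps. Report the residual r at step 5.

step 1: x_pred=-6.8464  r=1.6564  x^+=-5.8973  v^+=-2.3067  a^+=-0.5333
step 2: x_pred=-9.5275  r=12.4475  x^+=-2.3951  v^+=0.2996  a^+=1.0953
step 3: x_pred=-0.9746  r=-2.8354  x^+=-2.5993  v^+=1.0304  a^+=0.7244
step 4: x_pred=-0.5280  r=6.0680  x^+=2.9489  v^+=3.6396  a^+=1.5183
step 5: x_pred=9.3030  r=-7.5330  x^+=4.9866  v^+=3.6884  a^+=0.5327

resid = -7.5330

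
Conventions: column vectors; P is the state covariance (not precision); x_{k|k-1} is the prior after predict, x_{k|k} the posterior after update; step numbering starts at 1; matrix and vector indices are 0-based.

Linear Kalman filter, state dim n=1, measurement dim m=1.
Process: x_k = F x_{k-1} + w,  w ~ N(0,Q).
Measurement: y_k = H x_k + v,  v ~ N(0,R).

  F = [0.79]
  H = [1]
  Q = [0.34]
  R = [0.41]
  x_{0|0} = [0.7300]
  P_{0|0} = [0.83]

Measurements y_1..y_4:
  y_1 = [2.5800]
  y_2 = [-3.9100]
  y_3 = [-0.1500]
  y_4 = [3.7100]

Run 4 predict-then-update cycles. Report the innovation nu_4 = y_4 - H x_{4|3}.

innov = [4.2029]

step 1: x^-=[0.5767]  P^-=[0.8580]  S=[1.2680]  K=[0.6767]  nu=[2.0033]  x^+=[1.9322]  P^+=[0.2774]
step 2: x^-=[1.5265]  P^-=[0.5131]  S=[0.9231]  K=[0.5559]  nu=[-5.4365]  x^+=[-1.4955]  P^+=[0.2279]
step 3: x^-=[-1.1814]  P^-=[0.4822]  S=[0.8922]  K=[0.5405]  nu=[1.0314]  x^+=[-0.6240]  P^+=[0.2216]
step 4: x^-=[-0.4929]  P^-=[0.4783]  S=[0.8883]  K=[0.5384]  nu=[4.2029]  x^+=[1.7701]  P^+=[0.2208]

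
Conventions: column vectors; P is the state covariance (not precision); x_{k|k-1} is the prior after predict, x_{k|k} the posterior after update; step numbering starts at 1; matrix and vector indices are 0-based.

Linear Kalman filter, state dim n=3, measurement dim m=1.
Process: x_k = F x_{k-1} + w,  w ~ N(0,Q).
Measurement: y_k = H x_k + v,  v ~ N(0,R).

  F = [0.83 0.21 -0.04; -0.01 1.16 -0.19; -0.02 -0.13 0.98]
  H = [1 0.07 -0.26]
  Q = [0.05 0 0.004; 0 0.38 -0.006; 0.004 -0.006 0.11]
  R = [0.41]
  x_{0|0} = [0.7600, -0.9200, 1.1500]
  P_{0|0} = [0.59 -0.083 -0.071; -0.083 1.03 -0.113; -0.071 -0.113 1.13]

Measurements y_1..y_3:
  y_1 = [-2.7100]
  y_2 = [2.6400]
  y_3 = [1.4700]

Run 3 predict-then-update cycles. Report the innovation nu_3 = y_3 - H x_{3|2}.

step 1: x^-=[0.3916, -1.2933, 1.2314]  P^-=[0.4814 0.1958 -0.1506; 0.1958 1.8583 -0.5006; -0.1506 -0.5006 1.2440]  S=[1.1085]  K=[0.4819; 0.4114; -0.4592]  nu=[-2.6909]  x^+=[-0.9052, -2.4003, 2.4671]  P^+=[0.2239 -0.0240 0.0948; -0.0240 1.6707 -0.2912; 0.0948 -0.2912 1.0103]
step 2: x^-=[-1.3541, -3.2441, 2.7479]  P^-=[0.2698 0.4000 -0.0665; 0.4000 2.7938 -0.7843; -0.0665 -0.7843 1.1789]  S=[0.8923]  K=[0.3531; 0.8959; -0.4796]  nu=[4.9356]  x^+=[0.3887, 1.1780, 0.3808]  P^+=[0.1585 0.1177 0.0846; 0.1177 2.0776 -0.4009; 0.0846 -0.4009 0.9737]
step 3: x^-=[0.5548, 1.2902, 0.2123]  P^-=[0.2945 0.6465 -0.1224; 0.6465 3.3850 -0.9693; -0.1224 -0.9693 1.1798]  S=[0.9903]  K=[0.3752; 1.1466; -0.5019]  nu=[0.8801]  x^+=[0.8850, 2.2993, -0.2294]  P^+=[0.1551 0.2204 0.0641; 0.2204 2.0831 -0.3994; 0.0641 -0.3994 0.9303]

innov = [0.8801]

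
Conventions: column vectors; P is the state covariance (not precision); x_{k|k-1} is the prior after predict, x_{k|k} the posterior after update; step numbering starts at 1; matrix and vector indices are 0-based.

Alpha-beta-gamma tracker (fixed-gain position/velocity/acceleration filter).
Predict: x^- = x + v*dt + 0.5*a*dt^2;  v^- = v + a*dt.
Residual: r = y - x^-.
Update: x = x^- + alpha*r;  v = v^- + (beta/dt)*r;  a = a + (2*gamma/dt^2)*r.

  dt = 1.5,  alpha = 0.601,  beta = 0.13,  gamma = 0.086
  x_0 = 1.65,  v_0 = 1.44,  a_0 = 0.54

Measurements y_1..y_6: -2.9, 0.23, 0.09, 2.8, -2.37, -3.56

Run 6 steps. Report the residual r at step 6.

resid = -1.3743

step 1: x_pred=4.4175  r=-7.3175  x^+=0.0197  v^+=1.6158  a^+=-0.0194
step 2: x_pred=2.4216  r=-2.1916  x^+=1.1044  v^+=1.3968  a^+=-0.1869
step 3: x_pred=2.9894  r=-2.8994  x^+=1.2468  v^+=0.8651  a^+=-0.4086
step 4: x_pred=2.0849  r=0.7151  x^+=2.5147  v^+=0.3143  a^+=-0.3539
step 5: x_pred=2.5880  r=-4.9580  x^+=-0.3918  v^+=-0.6463  a^+=-0.7329
step 6: x_pred=-2.1857  r=-1.3743  x^+=-3.0116  v^+=-1.8647  a^+=-0.8380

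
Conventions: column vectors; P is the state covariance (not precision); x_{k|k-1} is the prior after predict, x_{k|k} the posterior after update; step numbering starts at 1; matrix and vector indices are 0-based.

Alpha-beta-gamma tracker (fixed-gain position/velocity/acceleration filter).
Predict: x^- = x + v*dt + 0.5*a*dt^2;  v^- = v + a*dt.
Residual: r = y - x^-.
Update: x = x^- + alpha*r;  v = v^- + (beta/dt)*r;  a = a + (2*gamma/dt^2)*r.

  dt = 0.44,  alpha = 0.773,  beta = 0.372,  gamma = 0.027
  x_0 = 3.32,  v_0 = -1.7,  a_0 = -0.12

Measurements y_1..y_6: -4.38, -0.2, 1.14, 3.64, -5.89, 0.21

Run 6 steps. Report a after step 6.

step 1: x_pred=2.5604  r=-6.9404  x^+=-2.8045  v^+=-7.6206  a^+=-2.0559
step 2: x_pred=-6.3566  r=6.1566  x^+=-1.5975  v^+=-3.3200  a^+=-0.3386
step 3: x_pred=-3.0911  r=4.2311  x^+=0.1795  v^+=0.1082  a^+=0.8416
step 4: x_pred=0.3086  r=3.3314  x^+=2.8838  v^+=3.2950  a^+=1.7708
step 5: x_pred=4.5050  r=-10.3950  x^+=-3.5303  v^+=-4.7143  a^+=-1.1287
step 6: x_pred=-5.7139  r=5.9239  x^+=-1.1347  v^+=-0.2026  a^+=0.5237

a_post = 0.5237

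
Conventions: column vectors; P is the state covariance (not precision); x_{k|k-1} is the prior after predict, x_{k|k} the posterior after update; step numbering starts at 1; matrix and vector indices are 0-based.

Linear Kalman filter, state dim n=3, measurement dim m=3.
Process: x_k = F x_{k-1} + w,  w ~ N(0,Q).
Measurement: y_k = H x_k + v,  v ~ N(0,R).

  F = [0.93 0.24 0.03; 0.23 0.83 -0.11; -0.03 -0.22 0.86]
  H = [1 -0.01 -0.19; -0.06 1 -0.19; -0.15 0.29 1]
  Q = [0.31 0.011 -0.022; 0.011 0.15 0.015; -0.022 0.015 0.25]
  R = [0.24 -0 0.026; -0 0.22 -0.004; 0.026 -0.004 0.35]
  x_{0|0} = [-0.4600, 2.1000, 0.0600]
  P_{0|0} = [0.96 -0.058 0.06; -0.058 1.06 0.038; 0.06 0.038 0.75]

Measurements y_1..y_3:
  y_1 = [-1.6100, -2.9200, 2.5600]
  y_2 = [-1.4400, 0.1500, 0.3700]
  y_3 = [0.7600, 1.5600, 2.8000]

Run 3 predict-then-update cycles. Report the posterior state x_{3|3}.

step 1: x^-=[0.0780, 1.6306, -0.3966]  P^-=[1.1800 0.3713 -0.0176; 0.3713 0.9080 -0.2116; -0.0176 -0.2116 0.8386]  S=[1.4489 0.3648 -0.2091; 0.3648 1.1980 -0.1510; -0.2091 -0.1510 1.1418]  K=[0.8219 0.0129 0.0761; 0.1041 0.7558 0.1155; 0.0338 -0.2361 0.6580]  nu=[-1.7470, -4.6213, 2.4954]  x^+=[-1.2276, -1.7556, 2.2777]  P^+=[0.2131 0.0289 0.0715; 0.0289 0.1668 -0.0039; 0.0715 -0.0039 0.2440]
step 2: x^-=[-1.4947, -1.9901, 2.3819]  P^-=[0.5210 0.1061 0.0198; 0.1061 0.2873 -0.0307; 0.0198 -0.0307 0.4369]  S=[0.7670 0.0900 -0.0827; 0.0900 0.5243 -0.0464; -0.0827 -0.0464 0.7898]  K=[0.6742 0.0231 0.0370; 0.0883 0.5395 0.0874; -0.0050 -0.1716 0.5275]  nu=[0.4874, 2.5030, -1.6590]  x^+=[-1.1698, -0.7418, 1.0748]  P^+=[0.1724 0.0246 0.0491; 0.0246 0.1197 -0.0003; 0.0491 -0.0003 0.1927]
step 3: x^-=[-1.2337, -1.0030, 1.1226]  P^-=[0.4799 0.0867 0.0058; 0.0867 0.2509 -0.0185; 0.0058 -0.0185 0.3963]  S=[0.7302 0.0722 -0.0895; 0.0722 0.4837 -0.0344; -0.0895 -0.0344 0.7582]  K=[0.6553 0.0214 0.0243; 0.0804 0.5094 0.0870; -0.0175 -0.1561 0.5054]  nu=[2.1970, 2.7022, 1.7832]  x^+=[0.3071, 0.7055, 1.5635]  P^+=[0.1665 0.0229 0.0438; 0.0229 0.1133 0.0011; 0.0438 0.0011 0.1833]

x_post = [0.3071, 0.7055, 1.5635]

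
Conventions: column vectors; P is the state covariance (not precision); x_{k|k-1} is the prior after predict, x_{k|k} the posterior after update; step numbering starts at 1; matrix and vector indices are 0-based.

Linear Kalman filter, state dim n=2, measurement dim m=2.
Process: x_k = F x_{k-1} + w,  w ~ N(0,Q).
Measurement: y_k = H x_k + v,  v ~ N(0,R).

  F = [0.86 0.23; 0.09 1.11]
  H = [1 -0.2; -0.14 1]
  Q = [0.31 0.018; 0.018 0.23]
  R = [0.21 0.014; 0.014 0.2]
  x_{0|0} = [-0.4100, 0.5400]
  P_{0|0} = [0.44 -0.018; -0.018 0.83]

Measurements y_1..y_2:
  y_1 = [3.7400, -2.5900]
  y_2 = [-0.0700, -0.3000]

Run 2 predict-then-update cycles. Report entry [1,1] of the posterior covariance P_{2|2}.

step 1: x^-=[-0.2284, 0.5625]  P^-=[0.6722 0.2464; 0.2464 1.2526]  S=[0.8338 -0.0773; -0.0773 1.3968]  K=[0.7612 0.1512; 0.0763 0.8763]  nu=[4.0809, -3.1845]  x^+=[2.3964, -1.9166]  P^+=[0.1750 0.0654; 0.0654 0.1855]
step 2: x^-=[1.6201, -1.9117]  P^-=[0.4751 0.1427; 0.1427 0.4730]  S=[0.6470 -0.0004; -0.0004 0.6424]  K=[0.6904 0.1190; 0.0748 0.7053]  nu=[-2.0725, 1.8385]  x^+=[0.4082, -0.7700]  P^+=[0.1578 0.0556; 0.0556 0.1499]

P_post[1,1] = 0.1499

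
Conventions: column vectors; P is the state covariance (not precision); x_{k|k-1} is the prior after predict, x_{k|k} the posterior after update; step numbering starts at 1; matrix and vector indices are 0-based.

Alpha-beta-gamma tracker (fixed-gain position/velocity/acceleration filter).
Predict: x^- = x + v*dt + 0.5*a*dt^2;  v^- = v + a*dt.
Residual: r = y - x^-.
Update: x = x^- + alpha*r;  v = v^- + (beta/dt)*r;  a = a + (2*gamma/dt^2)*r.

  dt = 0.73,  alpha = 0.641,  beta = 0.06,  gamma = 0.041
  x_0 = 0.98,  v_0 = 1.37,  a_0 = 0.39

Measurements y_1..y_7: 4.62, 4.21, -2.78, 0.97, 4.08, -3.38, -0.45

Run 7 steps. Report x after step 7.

x_post = -0.7887

step 1: x_pred=2.0840  r=2.5360  x^+=3.7096  v^+=1.8631  a^+=0.7802
step 2: x_pred=5.2776  r=-1.0676  x^+=4.5933  v^+=2.3450  a^+=0.6160
step 3: x_pred=6.4692  r=-9.2492  x^+=0.5405  v^+=2.0344  a^+=-0.8073
step 4: x_pred=1.8105  r=-0.8405  x^+=1.2717  v^+=1.3760  a^+=-0.9366
step 5: x_pred=2.0267  r=2.0533  x^+=3.3429  v^+=0.8611  a^+=-0.6206
step 6: x_pred=3.8061  r=-7.1861  x^+=-0.8002  v^+=-0.1826  a^+=-1.7264
step 7: x_pred=-1.3935  r=0.9435  x^+=-0.7887  v^+=-1.3654  a^+=-1.5812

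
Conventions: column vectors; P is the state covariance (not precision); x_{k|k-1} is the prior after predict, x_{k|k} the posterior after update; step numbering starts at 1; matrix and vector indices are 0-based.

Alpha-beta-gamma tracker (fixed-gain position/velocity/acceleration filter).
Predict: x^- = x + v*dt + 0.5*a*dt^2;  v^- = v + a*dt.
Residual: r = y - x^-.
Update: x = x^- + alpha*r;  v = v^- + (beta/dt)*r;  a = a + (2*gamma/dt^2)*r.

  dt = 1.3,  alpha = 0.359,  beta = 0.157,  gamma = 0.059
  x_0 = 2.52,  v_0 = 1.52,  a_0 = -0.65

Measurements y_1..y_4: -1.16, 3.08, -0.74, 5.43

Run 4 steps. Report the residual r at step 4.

resid = 9.5087

step 1: x_pred=3.9468  r=-5.1067  x^+=2.1134  v^+=0.0583  a^+=-1.0066
step 2: x_pred=1.3386  r=1.7414  x^+=1.9638  v^+=-1.0400  a^+=-0.8850
step 3: x_pred=-0.1360  r=-0.6040  x^+=-0.3528  v^+=-2.2634  a^+=-0.9272
step 4: x_pred=-4.0787  r=9.5087  x^+=-0.6651  v^+=-2.3203  a^+=-0.2632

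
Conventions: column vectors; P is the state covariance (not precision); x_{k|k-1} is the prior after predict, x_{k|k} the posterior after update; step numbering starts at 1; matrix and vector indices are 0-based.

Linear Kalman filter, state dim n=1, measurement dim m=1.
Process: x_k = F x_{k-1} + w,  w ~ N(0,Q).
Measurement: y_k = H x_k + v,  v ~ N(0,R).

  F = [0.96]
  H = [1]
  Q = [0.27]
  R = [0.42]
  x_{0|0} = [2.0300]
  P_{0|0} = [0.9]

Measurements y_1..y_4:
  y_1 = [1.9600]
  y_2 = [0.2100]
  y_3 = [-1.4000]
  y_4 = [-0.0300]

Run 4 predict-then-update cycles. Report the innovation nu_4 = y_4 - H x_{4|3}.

step 1: x^-=[1.9488]  P^-=[1.0994]  S=[1.5194]  K=[0.7236]  nu=[0.0112]  x^+=[1.9569]  P^+=[0.3039]
step 2: x^-=[1.8786]  P^-=[0.5501]  S=[0.9701]  K=[0.5670]  nu=[-1.6686]  x^+=[0.9324]  P^+=[0.2382]
step 3: x^-=[0.8951]  P^-=[0.4895]  S=[0.9095]  K=[0.5382]  nu=[-2.2951]  x^+=[-0.3401]  P^+=[0.2260]
step 4: x^-=[-0.3265]  P^-=[0.4783]  S=[0.8983]  K=[0.5325]  nu=[0.2965]  x^+=[-0.1686]  P^+=[0.2236]

innov = [0.2965]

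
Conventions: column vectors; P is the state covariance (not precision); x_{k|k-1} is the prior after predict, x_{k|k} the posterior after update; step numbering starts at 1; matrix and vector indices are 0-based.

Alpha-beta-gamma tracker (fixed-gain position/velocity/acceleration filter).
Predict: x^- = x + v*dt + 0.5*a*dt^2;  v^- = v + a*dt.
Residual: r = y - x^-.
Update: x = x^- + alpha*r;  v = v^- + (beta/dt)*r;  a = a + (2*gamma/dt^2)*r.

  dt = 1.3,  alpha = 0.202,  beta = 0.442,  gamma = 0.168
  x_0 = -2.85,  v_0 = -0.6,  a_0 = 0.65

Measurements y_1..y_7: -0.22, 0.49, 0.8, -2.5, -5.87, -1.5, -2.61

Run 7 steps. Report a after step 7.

step 1: x_pred=-3.0807  r=2.8607  x^+=-2.5029  v^+=1.2177  a^+=1.2188
step 2: x_pred=0.1099  r=0.3801  x^+=0.1867  v^+=2.9313  a^+=1.2943
step 3: x_pred=5.0911  r=-4.2911  x^+=4.2243  v^+=3.1549  a^+=0.4412
step 4: x_pred=8.6985  r=-11.1985  x^+=6.4364  v^+=-0.0790  a^+=-1.7853
step 5: x_pred=4.8252  r=-10.6952  x^+=2.6647  v^+=-6.0362  a^+=-3.9116
step 6: x_pred=-8.4876  r=6.9876  x^+=-7.0761  v^+=-8.7455  a^+=-2.5224
step 7: x_pred=-20.5767  r=17.9667  x^+=-16.9474  v^+=-5.9159  a^+=1.0497

a_post = 1.0497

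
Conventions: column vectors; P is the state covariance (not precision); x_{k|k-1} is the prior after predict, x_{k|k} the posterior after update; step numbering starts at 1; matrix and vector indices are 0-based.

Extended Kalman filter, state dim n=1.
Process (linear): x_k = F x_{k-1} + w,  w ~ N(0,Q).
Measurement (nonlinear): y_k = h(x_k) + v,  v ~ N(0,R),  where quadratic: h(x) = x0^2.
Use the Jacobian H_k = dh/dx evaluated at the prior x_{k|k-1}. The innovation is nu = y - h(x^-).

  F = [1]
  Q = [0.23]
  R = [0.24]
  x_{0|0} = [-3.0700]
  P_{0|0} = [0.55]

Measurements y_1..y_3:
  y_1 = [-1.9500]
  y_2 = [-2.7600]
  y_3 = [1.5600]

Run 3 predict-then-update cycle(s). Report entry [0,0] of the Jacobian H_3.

step 1: x^-=[-3.0700]  P^-=[0.7800]  H_jac=[-6.1400]  S=[29.6457]  K=[-0.1615]  nu=[-11.3749]  x^+=[-1.2324]  P^+=[0.0063]
step 2: x^-=[-1.2324]  P^-=[0.2363]  H_jac=[-2.4648]  S=[1.6757]  K=[-0.3476]  nu=[-4.2788]  x^+=[0.2549]  P^+=[0.0338]
step 3: x^-=[0.2549]  P^-=[0.2638]  H_jac=[0.5098]  S=[0.3086]  K=[0.4359]  nu=[1.4950]  x^+=[0.9066]  P^+=[0.2052]

H_jac[0,0] = 0.5098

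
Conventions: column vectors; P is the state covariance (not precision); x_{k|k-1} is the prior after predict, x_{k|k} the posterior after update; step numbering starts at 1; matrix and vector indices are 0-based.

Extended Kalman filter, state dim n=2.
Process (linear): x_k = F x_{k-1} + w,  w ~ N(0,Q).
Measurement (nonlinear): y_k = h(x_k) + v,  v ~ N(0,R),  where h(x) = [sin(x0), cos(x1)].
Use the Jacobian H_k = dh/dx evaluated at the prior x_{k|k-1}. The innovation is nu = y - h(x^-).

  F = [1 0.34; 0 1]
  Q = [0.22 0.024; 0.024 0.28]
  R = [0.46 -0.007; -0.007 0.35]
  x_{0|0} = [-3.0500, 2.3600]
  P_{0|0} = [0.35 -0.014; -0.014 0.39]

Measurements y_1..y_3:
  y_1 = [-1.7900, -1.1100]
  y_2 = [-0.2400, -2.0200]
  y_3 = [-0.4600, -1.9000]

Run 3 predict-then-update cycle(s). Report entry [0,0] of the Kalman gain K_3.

step 1: x^-=[-2.2476, 2.3600]  P^-=[0.6056 0.1426; 0.1426 0.6700]  H_jac=[-0.6263 0.0000; 0.0000 -0.7044]  S=[0.6975 0.0559; 0.0559 0.6825]  K=[-0.5354 -0.1033; -0.0731 -0.6856]  nu=[-1.0104, -0.4002]  x^+=[-1.6652, 2.7082]  P^+=[0.3921 0.0460; 0.0460 0.3399]
step 2: x^-=[-0.7444, 2.7082]  P^-=[0.6827 0.1856; 0.1856 0.6199]  H_jac=[0.7355 0.0000; 0.0000 -0.4199]  S=[0.8293 -0.0643; -0.0643 0.4593]  K=[0.5988 -0.0858; 0.1220 -0.5497]  nu=[0.4376, -1.1124]  x^+=[-0.3869, 3.3731]  P^+=[0.3753 0.0815; 0.0815 0.4602]
step 3: x^-=[0.7599, 3.3731]  P^-=[0.7040 0.2620; 0.2620 0.7402]  H_jac=[0.7249 0.0000; 0.0000 0.2294]  S=[0.8299 0.0366; 0.0366 0.3890]  K=[0.6106 0.0971; 0.2105 0.4168]  nu=[-1.1488, -0.9267]  x^+=[-0.0316, 2.7451]  P^+=[0.3865 0.1295; 0.1295 0.6294]

K[0,0] = 0.6106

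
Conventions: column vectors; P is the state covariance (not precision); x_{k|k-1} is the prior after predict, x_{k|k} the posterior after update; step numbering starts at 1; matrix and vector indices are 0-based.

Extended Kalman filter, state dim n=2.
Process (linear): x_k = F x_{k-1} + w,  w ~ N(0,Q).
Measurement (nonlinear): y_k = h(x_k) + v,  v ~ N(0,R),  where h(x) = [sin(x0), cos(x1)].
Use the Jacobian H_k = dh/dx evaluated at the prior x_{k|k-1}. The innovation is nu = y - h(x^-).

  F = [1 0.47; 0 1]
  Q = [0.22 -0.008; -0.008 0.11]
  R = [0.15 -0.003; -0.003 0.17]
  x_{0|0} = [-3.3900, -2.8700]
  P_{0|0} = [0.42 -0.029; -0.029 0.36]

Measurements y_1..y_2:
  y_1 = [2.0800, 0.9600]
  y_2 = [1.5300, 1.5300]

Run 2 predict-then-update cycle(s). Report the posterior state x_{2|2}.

step 1: x^-=[-4.7389, -2.8700]  P^-=[0.6923 0.1322; 0.1322 0.4700]  H_jac=[0.0265 0.0000; 0.0000 0.2683]  S=[0.1505 -0.0021; -0.0021 0.2038]  K=[0.1243 0.1753; 0.0318 0.6189]  nu=[1.0804, 1.9233]  x^+=[-4.2675, -1.6453]  P^+=[0.6838 0.1097; 0.1097 0.3919]
step 2: x^-=[-5.0408, -1.6453]  P^-=[1.0934 0.2858; 0.2858 0.5019]  H_jac=[0.3225 0.0000; 0.0000 0.9972]  S=[0.2637 0.0889; 0.0889 0.6691]  K=[1.2495 0.2599; 0.1019 0.7344]  nu=[0.5834, 1.6044]  x^+=[-3.8947, -0.4075]  P^+=[0.5787 0.0406; 0.0406 0.1249]

x_post = [-3.8947, -0.4075]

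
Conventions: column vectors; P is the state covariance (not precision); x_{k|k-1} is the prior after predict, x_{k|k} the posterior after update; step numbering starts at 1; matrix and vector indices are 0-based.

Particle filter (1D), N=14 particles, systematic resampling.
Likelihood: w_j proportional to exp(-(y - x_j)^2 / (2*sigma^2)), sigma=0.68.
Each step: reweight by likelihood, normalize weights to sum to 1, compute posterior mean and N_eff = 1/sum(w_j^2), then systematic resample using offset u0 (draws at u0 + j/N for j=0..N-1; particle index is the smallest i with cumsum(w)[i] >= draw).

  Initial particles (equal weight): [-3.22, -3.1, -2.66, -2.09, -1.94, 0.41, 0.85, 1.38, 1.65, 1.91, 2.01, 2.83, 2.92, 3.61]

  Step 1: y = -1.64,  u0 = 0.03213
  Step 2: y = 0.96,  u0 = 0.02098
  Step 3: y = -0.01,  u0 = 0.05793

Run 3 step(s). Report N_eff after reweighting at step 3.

step 1: w=[0.0304, 0.0451, 0.1466, 0.3628, 0.4098, 0.0048, 0.0006, 0.0000, 0.0000, 0.0000, 0.0000, 0.0000, 0.0000, 0.0000]  mean=-2.1782  Neff=3.0864  idx=[1, 2, 2, 3, 3, 3, 3, 3, 4, 4, 4, 4, 4, 4]
step 2: w=[0.0000, 0.0008, 0.0008, 0.0481, 0.0481, 0.0481, 0.0481, 0.0481, 0.1263, 0.1263, 0.1263, 0.1263, 0.1263, 0.1263]  mean=-1.9772  Neff=9.3203  idx=[3, 4, 6, 7, 8, 9, 9, 10, 10, 11, 11, 12, 13, 13]
step 3: w=[0.0432, 0.0432, 0.0432, 0.0432, 0.0827, 0.0827, 0.0827, 0.0827, 0.0827, 0.0827, 0.0827, 0.0827, 0.0827, 0.0827]  mean=-1.9659  Neff=13.1753  idx=[1, 2, 4, 5, 6, 6, 7, 8, 9, 10, 11, 12, 12, 13]

N_eff = 13.1753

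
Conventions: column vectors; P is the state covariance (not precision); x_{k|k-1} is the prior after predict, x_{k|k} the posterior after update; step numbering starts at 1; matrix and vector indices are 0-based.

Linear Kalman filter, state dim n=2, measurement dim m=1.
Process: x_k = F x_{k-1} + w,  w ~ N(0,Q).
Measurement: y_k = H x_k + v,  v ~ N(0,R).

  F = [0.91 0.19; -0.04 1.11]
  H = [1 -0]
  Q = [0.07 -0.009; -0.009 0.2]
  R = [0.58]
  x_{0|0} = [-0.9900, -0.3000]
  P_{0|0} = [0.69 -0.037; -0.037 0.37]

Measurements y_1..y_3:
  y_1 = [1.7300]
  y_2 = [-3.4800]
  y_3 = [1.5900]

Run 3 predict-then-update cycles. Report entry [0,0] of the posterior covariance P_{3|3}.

P_post[0,0] = 0.2030

step 1: x^-=[-0.9579, -0.2934]  P^-=[0.6420 0.0068; 0.0068 0.6603]  S=[1.2220]  K=[0.5253; 0.0056]  nu=[2.6879]  x^+=[0.4542, -0.2784]  P^+=[0.3047 0.0032; 0.0032 0.6602]
step 2: x^-=[0.3604, -0.3272]  P^-=[0.3473 0.1224; 0.1224 1.0137]  S=[0.9273]  K=[0.3745; 0.1320]  nu=[-3.8404]  x^+=[-1.0779, -0.8341]  P^+=[0.2172 0.0766; 0.0766 0.9975]
step 3: x^-=[-1.1393, -0.8827]  P^-=[0.3124 0.2702; 0.2702 1.4226]  S=[0.8924]  K=[0.3500; 0.3028]  nu=[2.7293]  x^+=[-0.1840, -0.0563]  P^+=[0.2030 0.1756; 0.1756 1.3408]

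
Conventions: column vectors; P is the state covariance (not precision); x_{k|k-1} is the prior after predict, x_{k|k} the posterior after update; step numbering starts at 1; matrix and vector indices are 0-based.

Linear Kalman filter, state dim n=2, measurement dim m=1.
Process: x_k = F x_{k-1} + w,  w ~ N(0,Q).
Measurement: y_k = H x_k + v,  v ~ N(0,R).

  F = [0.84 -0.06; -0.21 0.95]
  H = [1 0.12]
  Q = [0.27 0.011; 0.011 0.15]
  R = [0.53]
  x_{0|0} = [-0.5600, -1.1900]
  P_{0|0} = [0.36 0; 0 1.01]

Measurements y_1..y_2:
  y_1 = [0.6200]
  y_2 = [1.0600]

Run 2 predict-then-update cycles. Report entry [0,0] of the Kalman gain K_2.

step 1: x^-=[-0.3990, -1.0129]  P^-=[0.5277 -0.1101; -0.1101 1.0774]  S=[1.0467]  K=[0.4915; 0.0184]  nu=[1.1405]  x^+=[0.1615, -0.9920]  P^+=[0.2748 -0.1195; -0.1195 1.0770]
step 2: x^-=[0.1952, -0.9763]  P^-=[0.4798 -0.1958; -0.1958 1.1818]  S=[0.9799]  K=[0.4657; -0.0550]  nu=[0.9819]  x^+=[0.6525, -1.0303]  P^+=[0.2673 -0.1706; -0.1706 1.1789]

K[0,0] = 0.4657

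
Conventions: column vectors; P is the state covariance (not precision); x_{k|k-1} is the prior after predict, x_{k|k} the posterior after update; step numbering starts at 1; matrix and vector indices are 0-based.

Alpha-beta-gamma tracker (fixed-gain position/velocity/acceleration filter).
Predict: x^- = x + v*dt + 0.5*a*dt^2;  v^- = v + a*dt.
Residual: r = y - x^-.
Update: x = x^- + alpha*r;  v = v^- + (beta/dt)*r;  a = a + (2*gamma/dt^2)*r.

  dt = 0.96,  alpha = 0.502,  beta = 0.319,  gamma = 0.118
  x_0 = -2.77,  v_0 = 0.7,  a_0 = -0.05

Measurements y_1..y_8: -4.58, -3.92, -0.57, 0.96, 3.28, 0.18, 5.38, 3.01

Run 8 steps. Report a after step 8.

step 1: x_pred=-2.1210  r=-2.4590  x^+=-3.3554  v^+=-0.1651  a^+=-0.6797
step 2: x_pred=-3.8271  r=-0.0929  x^+=-3.8737  v^+=-0.8484  a^+=-0.7035
step 3: x_pred=-5.0124  r=4.4424  x^+=-2.7823  v^+=-0.0476  a^+=0.4341
step 4: x_pred=-2.6280  r=3.5880  x^+=-0.8268  v^+=1.5614  a^+=1.3529
step 5: x_pred=1.2956  r=1.9844  x^+=2.2918  v^+=3.5196  a^+=1.8611
step 6: x_pred=6.5282  r=-6.3482  x^+=3.3414  v^+=3.1968  a^+=0.2355
step 7: x_pred=6.5189  r=-1.1389  x^+=5.9472  v^+=3.0444  a^+=-0.0562
step 8: x_pred=8.8439  r=-5.8339  x^+=5.9153  v^+=1.0519  a^+=-1.5501

a_post = -1.5501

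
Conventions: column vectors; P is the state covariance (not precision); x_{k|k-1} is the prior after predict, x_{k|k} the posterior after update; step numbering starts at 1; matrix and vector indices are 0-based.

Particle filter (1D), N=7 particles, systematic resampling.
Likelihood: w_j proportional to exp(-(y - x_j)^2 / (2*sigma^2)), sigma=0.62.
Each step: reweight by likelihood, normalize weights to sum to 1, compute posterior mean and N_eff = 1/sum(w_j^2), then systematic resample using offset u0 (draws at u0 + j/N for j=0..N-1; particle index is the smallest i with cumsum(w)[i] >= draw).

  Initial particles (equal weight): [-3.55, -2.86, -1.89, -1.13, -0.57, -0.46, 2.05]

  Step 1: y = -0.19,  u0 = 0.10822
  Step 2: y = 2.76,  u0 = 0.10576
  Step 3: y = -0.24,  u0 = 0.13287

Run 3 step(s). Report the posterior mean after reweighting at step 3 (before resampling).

post_mean = -0.4897

step 1: w=[0.0000, 0.0000, 0.0112, 0.1523, 0.3984, 0.4373, 0.0007]  mean=-0.6203  Neff=2.6788  idx=[3, 4, 4, 4, 5, 5, 5]
step 2: w=[0.0005, 0.0938, 0.0938, 0.0938, 0.2394, 0.2394, 0.2394]  mean=-0.4913  Neff=5.0426  idx=[2, 3, 4, 5, 5, 6, 6]
step 3: w=[0.1350, 0.1350, 0.1460, 0.1460, 0.1460, 0.1460, 0.1460]  mean=-0.4897  Neff=6.9915  idx=[0, 2, 3, 3, 4, 5, 6]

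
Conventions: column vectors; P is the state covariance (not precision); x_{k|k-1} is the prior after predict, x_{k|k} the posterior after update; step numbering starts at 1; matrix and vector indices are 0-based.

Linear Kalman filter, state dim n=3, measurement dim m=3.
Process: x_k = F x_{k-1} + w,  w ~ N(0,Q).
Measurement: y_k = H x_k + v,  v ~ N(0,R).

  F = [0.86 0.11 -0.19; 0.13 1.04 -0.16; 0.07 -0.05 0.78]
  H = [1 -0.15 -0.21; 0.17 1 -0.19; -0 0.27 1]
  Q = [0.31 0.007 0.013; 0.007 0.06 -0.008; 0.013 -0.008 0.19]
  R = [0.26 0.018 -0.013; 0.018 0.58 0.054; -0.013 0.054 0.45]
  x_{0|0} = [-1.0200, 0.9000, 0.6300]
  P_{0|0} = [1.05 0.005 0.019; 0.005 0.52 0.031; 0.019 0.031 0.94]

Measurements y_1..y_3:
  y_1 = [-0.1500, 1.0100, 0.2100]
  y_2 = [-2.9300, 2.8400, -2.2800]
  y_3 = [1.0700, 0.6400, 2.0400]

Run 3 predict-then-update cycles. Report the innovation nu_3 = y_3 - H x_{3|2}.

step 1: x^-=[-0.8979, 0.7026, 0.3750]  P^-=[1.1202 0.2072 -0.0507; 0.2072 0.6545 -0.1154; -0.0507 -0.1154 0.7680]  S=[1.3807 0.3752 -0.1717; 0.3752 1.4122 -0.0237; -0.1717 -0.0237 1.2034]  K=[0.7894 0.0807 0.1186; -0.0363 0.5145 0.0560; -0.0177 -0.1762 0.6063]  nu=[0.9320, 0.5313, -0.3547]  x^+=[-0.1614, 0.9222, 0.0498]  P^+=[0.2186 0.0373 0.0374; 0.0373 0.2897 -0.0248; 0.0374 -0.0248 0.2702]
step 2: x^-=[-0.0468, 0.9302, -0.0185]  P^-=[0.4808 0.1060 0.0054; 0.1060 0.4008 -0.0693; 0.0054 -0.0693 0.3620]  S=[0.7274 0.1687 -0.0569; 0.1687 1.0698 0.0335; -0.0569 0.0335 0.8038]  K=[0.6272 0.0730 0.0837; -0.0082 0.4041 0.0310; -0.0168 -0.1391 0.4317]  nu=[-2.7476, 1.9142, -2.5126]  x^+=[-1.8407, 1.6485, -1.3233]  P^+=[0.1734 0.0333 0.0245; 0.0333 0.2255 -0.0250; 0.0245 -0.0250 0.1937]
step 3: x^-=[-1.1503, 1.6868, -1.2434]  P^-=[0.4474 0.0898 0.0060; 0.0898 0.3281 -0.0584; 0.0060 -0.0584 0.3137]  S=[0.6954 0.1541 -0.0498; 0.1541 0.9847 0.0327; -0.0498 0.0327 0.7560]  K=[0.6124 0.0688 0.0774; -0.0020 0.3595 0.0242; -0.0162 -0.1295 0.3986]  nu=[2.2122, -1.0875, 2.8280]  x^+=[0.3484, 1.3601, -0.0114]  P^+=[0.1687 0.0307 0.0223; 0.0307 0.2001 -0.0237; 0.0223 -0.0237 0.1790]

innov = [2.2122, -1.0875, 2.8280]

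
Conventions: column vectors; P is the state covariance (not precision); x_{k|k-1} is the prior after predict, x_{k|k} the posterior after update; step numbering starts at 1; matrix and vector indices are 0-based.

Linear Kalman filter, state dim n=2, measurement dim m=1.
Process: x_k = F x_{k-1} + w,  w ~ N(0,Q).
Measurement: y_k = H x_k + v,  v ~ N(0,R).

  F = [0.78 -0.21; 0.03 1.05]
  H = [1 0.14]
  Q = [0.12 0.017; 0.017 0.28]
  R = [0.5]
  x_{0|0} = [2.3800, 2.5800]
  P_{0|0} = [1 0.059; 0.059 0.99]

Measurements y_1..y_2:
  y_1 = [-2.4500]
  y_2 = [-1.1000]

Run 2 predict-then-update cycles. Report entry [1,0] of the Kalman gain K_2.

step 1: x^-=[1.3146, 2.7804]  P^-=[0.7527 -0.1299; -0.1299 1.3761]  S=[1.2433]  K=[0.5908; 0.0504]  nu=[-4.1539]  x^+=[-1.1395, 2.5709]  P^+=[0.3188 -0.1670; -0.1670 1.3729]
step 2: x^-=[-1.4287, 2.6653]  P^-=[0.4292 -0.4140; -0.4140 1.7834]  S=[0.8482]  K=[0.4377; -0.1937]  nu=[-0.0445]  x^+=[-1.4481, 2.6739]  P^+=[0.2667 -0.3421; -0.3421 1.7516]

K[1,0] = -0.1937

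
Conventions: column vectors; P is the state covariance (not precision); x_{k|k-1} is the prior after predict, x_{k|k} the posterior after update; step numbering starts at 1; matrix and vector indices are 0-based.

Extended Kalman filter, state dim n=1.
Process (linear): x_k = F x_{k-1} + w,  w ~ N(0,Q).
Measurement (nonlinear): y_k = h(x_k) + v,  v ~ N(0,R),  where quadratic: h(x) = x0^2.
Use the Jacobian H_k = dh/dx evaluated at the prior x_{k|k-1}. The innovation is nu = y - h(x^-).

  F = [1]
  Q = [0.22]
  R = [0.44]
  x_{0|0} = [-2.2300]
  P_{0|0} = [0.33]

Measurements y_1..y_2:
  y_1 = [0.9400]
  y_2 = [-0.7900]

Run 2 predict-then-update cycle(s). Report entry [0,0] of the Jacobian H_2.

H_jac[0,0] = -2.7214

step 1: x^-=[-2.2300]  P^-=[0.5500]  H_jac=[-4.4600]  S=[11.3804]  K=[-0.2155]  nu=[-4.0329]  x^+=[-1.3607]  P^+=[0.0213]
step 2: x^-=[-1.3607]  P^-=[0.2413]  H_jac=[-2.7214]  S=[2.2269]  K=[-0.2948]  nu=[-2.6416]  x^+=[-0.5819]  P^+=[0.0477]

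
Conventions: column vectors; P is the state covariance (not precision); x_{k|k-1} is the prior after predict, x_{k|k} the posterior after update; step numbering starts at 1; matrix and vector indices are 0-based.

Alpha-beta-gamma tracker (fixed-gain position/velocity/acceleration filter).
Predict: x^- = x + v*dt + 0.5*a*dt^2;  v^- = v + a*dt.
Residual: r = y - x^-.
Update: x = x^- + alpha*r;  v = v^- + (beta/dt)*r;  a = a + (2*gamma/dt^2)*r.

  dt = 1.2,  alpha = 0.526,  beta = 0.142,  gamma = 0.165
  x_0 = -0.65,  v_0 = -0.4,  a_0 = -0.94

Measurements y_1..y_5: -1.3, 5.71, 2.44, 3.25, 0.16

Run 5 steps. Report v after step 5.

step 1: x_pred=-1.8068  r=0.5068  x^+=-1.5402  v^+=-1.4680  a^+=-0.8239
step 2: x_pred=-3.8950  r=9.6050  x^+=1.1572  v^+=-1.3201  a^+=1.3773
step 3: x_pred=0.5648  r=1.8752  x^+=1.5512  v^+=0.5546  a^+=1.8070
step 4: x_pred=3.5177  r=-0.2677  x^+=3.3769  v^+=2.6913  a^+=1.7457
step 5: x_pred=7.8634  r=-7.7034  x^+=3.8114  v^+=3.8746  a^+=-0.0197

v_post = 3.8746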